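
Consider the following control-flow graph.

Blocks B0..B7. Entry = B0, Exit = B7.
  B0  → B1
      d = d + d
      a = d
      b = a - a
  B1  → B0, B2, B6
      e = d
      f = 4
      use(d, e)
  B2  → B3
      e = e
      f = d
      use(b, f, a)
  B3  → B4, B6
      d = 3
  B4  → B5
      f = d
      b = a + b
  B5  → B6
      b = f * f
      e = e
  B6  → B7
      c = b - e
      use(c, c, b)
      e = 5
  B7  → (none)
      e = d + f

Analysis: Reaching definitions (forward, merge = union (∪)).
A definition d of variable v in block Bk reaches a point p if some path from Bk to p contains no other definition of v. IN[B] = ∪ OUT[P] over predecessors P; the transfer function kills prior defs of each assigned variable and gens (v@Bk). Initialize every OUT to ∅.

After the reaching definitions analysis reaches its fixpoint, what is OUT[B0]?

Answer: {a@B0, b@B0, d@B0, e@B1, f@B1}

Working:
Converged values:
  B0:  IN={a@B0, b@B0, d@B0, e@B1, f@B1}  OUT={a@B0, b@B0, d@B0, e@B1, f@B1}
  B1:  IN={a@B0, b@B0, d@B0, e@B1, f@B1}  OUT={a@B0, b@B0, d@B0, e@B1, f@B1}
  B2:  IN={a@B0, b@B0, d@B0, e@B1, f@B1}  OUT={a@B0, b@B0, d@B0, e@B2, f@B2}
  B3:  IN={a@B0, b@B0, d@B0, e@B2, f@B2}  OUT={a@B0, b@B0, d@B3, e@B2, f@B2}
  B4:  IN={a@B0, b@B0, d@B3, e@B2, f@B2}  OUT={a@B0, b@B4, d@B3, e@B2, f@B4}
  B5:  IN={a@B0, b@B4, d@B3, e@B2, f@B4}  OUT={a@B0, b@B5, d@B3, e@B5, f@B4}
  B6:  IN={a@B0, b@B0, b@B5, d@B0, d@B3, e@B1, e@B2, e@B5, f@B1, f@B2, f@B4}  OUT={a@B0, b@B0, b@B5, c@B6, d@B0, d@B3, e@B6, f@B1, f@B2, f@B4}
  B7:  IN={a@B0, b@B0, b@B5, c@B6, d@B0, d@B3, e@B6, f@B1, f@B2, f@B4}  OUT={a@B0, b@B0, b@B5, c@B6, d@B0, d@B3, e@B7, f@B1, f@B2, f@B4}

Merge at B0 (entry node, so the boundary value {} is joined with the incoming edge(s)): IN[B0] = {} ⊔ OUT[B1] = {a@B0, b@B0, d@B0, e@B1, f@B1}
Applying B0's transfer function to that IN value gives OUT[B0] (row B0 above).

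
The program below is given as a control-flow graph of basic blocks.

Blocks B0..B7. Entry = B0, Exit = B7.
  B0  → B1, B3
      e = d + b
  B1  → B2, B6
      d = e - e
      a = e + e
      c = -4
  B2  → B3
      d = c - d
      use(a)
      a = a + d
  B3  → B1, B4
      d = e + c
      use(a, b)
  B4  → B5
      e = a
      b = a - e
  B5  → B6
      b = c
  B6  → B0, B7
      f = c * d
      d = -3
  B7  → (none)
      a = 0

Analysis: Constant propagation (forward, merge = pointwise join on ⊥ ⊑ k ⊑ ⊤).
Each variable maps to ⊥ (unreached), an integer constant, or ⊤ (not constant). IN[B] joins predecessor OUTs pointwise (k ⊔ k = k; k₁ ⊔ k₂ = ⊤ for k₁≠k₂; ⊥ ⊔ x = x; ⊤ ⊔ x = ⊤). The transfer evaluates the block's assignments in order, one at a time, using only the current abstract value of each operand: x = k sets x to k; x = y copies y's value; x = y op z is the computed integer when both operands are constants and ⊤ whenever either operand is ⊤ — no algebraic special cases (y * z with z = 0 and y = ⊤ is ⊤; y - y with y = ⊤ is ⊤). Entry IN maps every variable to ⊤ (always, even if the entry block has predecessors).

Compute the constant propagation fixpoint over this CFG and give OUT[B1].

Answer: {a: ⊤, b: ⊤, c: -4, d: ⊤, e: ⊤, f: ⊤}

Trace:
Fixpoint table:
  B0: | IN=(all ⊤) | OUT=(all ⊤)
  B1: | IN=(all ⊤) | OUT={c:-4; rest ⊤}
  B2: | IN={c:-4; rest ⊤} | OUT={c:-4; rest ⊤}
  B3: | IN=(all ⊤) | OUT=(all ⊤)
  B4: | IN=(all ⊤) | OUT=(all ⊤)
  B5: | IN=(all ⊤) | OUT=(all ⊤)
  B6: | IN=(all ⊤) | OUT={d:-3; rest ⊤}
  B7: | IN={d:-3; rest ⊤} | OUT={a:0, d:-3; rest ⊤}

Merge at B1: IN[B1] = OUT[B0] ⊔ OUT[B3] = {a: ⊤, b: ⊤, c: ⊤, d: ⊤, e: ⊤, f: ⊤}
Applying B1's transfer function to that IN value gives OUT[B1] (row B1 above).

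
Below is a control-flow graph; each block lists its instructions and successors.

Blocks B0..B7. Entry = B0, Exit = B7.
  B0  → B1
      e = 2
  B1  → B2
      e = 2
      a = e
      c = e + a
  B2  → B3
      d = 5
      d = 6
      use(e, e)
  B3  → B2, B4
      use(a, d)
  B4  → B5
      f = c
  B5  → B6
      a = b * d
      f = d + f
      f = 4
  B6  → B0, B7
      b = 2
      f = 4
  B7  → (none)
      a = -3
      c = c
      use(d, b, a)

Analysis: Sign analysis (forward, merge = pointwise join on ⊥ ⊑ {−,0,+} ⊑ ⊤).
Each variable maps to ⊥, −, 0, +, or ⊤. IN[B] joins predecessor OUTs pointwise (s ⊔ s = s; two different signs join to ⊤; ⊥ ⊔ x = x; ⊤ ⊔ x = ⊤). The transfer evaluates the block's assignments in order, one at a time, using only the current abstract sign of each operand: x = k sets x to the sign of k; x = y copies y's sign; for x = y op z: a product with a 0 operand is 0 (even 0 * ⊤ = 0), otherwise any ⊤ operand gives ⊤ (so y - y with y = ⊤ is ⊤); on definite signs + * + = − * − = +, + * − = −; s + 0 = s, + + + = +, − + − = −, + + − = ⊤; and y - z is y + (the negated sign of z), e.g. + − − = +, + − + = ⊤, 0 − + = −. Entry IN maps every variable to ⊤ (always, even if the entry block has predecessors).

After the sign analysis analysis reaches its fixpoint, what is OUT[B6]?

Converged values:
  B0: | IN=(all ⊤) | OUT={e:+; rest ⊤}
  B1: | IN={e:+; rest ⊤} | OUT={a:+, c:+, e:+; rest ⊤}
  B2: | IN={a:+, c:+, e:+; rest ⊤} | OUT={a:+, c:+, d:+, e:+; rest ⊤}
  B3: | IN={a:+, c:+, d:+, e:+; rest ⊤} | OUT={a:+, c:+, d:+, e:+; rest ⊤}
  B4: | IN={a:+, c:+, d:+, e:+; rest ⊤} | OUT={a:+, c:+, d:+, e:+, f:+; rest ⊤}
  B5: | IN={a:+, c:+, d:+, e:+, f:+; rest ⊤} | OUT={c:+, d:+, e:+, f:+; rest ⊤}
  B6: | IN={c:+, d:+, e:+, f:+; rest ⊤} | OUT={b:+, c:+, d:+, e:+, f:+; rest ⊤}
  B7: | IN={b:+, c:+, d:+, e:+, f:+; rest ⊤} | OUT={a:-, b:+, c:+, d:+, e:+, f:+; rest ⊤}

Merge at B6: IN[B6] = OUT[B5] = {a: ⊤, b: ⊤, c: +, d: +, e: +, f: +}
Applying B6's transfer function to that IN value gives OUT[B6] (row B6 above).

Answer: {a: ⊤, b: +, c: +, d: +, e: +, f: +}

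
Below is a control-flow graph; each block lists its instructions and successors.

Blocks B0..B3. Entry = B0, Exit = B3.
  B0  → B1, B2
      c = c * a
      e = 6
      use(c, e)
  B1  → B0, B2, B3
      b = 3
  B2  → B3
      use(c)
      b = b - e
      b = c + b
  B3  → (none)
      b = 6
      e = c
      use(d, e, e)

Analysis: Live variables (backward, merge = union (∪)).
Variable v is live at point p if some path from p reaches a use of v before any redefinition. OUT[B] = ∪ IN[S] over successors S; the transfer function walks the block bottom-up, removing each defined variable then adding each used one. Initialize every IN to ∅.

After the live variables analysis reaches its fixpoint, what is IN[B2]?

Answer: {b, c, d, e}

Trace:
Converged values:
  B0:   IN={a, b, c, d}   OUT={a, b, c, d, e}
  B1:   IN={a, c, d, e}   OUT={a, b, c, d, e}
  B2:   IN={b, c, d, e}   OUT={c, d}
  B3:   IN={c, d}   OUT={}

Merge at B2: OUT[B2] = IN[B3] = {c, d}
Applying B2's transfer function to that OUT value gives IN[B2] (row B2 above).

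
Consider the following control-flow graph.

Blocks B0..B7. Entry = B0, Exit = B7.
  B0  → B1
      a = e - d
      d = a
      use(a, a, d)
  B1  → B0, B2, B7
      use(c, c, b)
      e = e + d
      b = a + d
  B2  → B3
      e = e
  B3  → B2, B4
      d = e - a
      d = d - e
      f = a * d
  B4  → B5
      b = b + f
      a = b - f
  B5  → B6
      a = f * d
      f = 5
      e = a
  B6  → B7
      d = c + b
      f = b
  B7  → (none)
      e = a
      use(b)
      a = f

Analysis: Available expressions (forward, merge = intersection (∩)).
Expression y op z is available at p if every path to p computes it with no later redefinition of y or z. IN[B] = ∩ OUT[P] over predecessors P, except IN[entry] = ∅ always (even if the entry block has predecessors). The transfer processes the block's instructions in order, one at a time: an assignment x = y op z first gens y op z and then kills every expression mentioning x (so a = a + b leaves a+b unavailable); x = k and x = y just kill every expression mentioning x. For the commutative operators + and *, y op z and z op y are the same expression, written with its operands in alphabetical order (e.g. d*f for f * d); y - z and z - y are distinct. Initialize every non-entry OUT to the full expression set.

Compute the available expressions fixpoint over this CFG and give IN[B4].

Converged values:
  B0:   IN={}   OUT={}
  B1:   IN={}   OUT={a+d}
  B2:   IN={}   OUT={}
  B3:   IN={}   OUT={a*d, e-a}
  B4:   IN={a*d, e-a}   OUT={b-f}
  B5:   IN={b-f}   OUT={}
  B6:   IN={}   OUT={b+c}
  B7:   IN={}   OUT={}

Merge at B4: IN[B4] = OUT[B3] = {a*d, e-a}

Answer: {a*d, e-a}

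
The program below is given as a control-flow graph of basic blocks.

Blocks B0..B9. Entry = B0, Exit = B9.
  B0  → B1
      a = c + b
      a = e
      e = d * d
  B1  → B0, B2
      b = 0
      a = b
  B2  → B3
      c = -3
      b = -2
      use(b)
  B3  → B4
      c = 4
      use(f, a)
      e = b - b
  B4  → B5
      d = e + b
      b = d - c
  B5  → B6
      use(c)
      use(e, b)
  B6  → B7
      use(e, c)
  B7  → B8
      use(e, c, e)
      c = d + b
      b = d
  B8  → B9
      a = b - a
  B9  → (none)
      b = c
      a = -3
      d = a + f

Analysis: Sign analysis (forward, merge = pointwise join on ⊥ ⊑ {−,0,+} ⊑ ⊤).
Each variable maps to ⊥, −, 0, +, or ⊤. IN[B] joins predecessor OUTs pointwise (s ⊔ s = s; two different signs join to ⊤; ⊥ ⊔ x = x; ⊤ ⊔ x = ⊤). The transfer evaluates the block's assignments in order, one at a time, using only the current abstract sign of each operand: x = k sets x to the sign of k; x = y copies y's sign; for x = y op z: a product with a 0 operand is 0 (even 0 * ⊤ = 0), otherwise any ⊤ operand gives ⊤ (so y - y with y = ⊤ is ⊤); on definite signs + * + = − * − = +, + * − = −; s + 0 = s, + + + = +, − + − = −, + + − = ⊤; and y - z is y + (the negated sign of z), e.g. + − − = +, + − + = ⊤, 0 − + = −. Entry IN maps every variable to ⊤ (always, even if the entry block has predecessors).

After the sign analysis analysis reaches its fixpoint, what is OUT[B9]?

Answer: {a: -, b: ⊤, c: ⊤, d: ⊤, e: ⊤, f: ⊤}

Derivation:
Converged values:
  B0:  IN=(all ⊤)  OUT=(all ⊤)
  B1:  IN=(all ⊤)  OUT={a:0, b:0; rest ⊤}
  B2:  IN={a:0, b:0; rest ⊤}  OUT={a:0, b:-, c:-; rest ⊤}
  B3:  IN={a:0, b:-, c:-; rest ⊤}  OUT={a:0, b:-, c:+; rest ⊤}
  B4:  IN={a:0, b:-, c:+; rest ⊤}  OUT={a:0, c:+; rest ⊤}
  B5:  IN={a:0, c:+; rest ⊤}  OUT={a:0, c:+; rest ⊤}
  B6:  IN={a:0, c:+; rest ⊤}  OUT={a:0, c:+; rest ⊤}
  B7:  IN={a:0, c:+; rest ⊤}  OUT={a:0; rest ⊤}
  B8:  IN={a:0; rest ⊤}  OUT=(all ⊤)
  B9:  IN=(all ⊤)  OUT={a:-; rest ⊤}

Merge at B9: IN[B9] = OUT[B8] = {a: ⊤, b: ⊤, c: ⊤, d: ⊤, e: ⊤, f: ⊤}
Applying B9's transfer function to that IN value gives OUT[B9] (row B9 above).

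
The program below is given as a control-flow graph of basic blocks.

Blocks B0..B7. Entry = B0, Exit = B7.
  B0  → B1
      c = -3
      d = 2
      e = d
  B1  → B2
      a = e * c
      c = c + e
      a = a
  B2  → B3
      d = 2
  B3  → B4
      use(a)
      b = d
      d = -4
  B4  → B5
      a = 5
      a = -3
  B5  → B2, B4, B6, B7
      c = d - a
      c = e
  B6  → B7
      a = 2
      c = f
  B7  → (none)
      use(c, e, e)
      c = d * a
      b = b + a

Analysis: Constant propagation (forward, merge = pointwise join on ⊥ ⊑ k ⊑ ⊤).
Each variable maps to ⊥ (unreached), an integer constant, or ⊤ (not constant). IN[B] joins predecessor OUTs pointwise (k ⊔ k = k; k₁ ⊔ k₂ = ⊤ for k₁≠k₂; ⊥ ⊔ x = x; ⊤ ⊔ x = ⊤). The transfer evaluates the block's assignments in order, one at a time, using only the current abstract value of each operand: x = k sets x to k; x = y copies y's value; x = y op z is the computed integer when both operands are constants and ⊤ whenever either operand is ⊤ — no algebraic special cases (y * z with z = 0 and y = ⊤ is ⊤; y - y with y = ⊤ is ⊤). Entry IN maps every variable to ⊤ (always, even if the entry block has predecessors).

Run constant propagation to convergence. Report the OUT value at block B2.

Per-block solution:
  B0:   IN=(all ⊤)   OUT={c:-3, d:2, e:2; rest ⊤}
  B1:   IN={c:-3, d:2, e:2; rest ⊤}   OUT={a:-6, c:-1, d:2, e:2; rest ⊤}
  B2:   IN={e:2; rest ⊤}   OUT={d:2, e:2; rest ⊤}
  B3:   IN={d:2, e:2; rest ⊤}   OUT={b:2, d:-4, e:2; rest ⊤}
  B4:   IN={b:2, d:-4, e:2; rest ⊤}   OUT={a:-3, b:2, d:-4, e:2; rest ⊤}
  B5:   IN={a:-3, b:2, d:-4, e:2; rest ⊤}   OUT={a:-3, b:2, c:2, d:-4, e:2; rest ⊤}
  B6:   IN={a:-3, b:2, c:2, d:-4, e:2; rest ⊤}   OUT={a:2, b:2, d:-4, e:2; rest ⊤}
  B7:   IN={b:2, d:-4, e:2; rest ⊤}   OUT={d:-4, e:2; rest ⊤}

Merge at B2: IN[B2] = OUT[B1] ⊔ OUT[B5] = {a: ⊤, b: ⊤, c: ⊤, d: ⊤, e: 2, f: ⊤}
Applying B2's transfer function to that IN value gives OUT[B2] (row B2 above).

Answer: {a: ⊤, b: ⊤, c: ⊤, d: 2, e: 2, f: ⊤}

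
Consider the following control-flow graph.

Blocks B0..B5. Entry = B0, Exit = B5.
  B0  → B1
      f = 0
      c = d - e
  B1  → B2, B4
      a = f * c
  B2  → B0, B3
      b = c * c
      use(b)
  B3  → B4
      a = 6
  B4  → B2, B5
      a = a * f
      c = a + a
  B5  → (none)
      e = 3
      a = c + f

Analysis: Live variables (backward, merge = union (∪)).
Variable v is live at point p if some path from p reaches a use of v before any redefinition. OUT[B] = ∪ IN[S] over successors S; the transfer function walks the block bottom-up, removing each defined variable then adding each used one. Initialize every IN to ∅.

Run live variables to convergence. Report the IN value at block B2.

Per-block solution:
  B0:   IN={d, e}   OUT={c, d, e, f}
  B1:   IN={c, d, e, f}   OUT={a, c, d, e, f}
  B2:   IN={c, d, e, f}   OUT={d, e, f}
  B3:   IN={d, e, f}   OUT={a, d, e, f}
  B4:   IN={a, d, e, f}   OUT={c, d, e, f}
  B5:   IN={c, f}   OUT={}

Merge at B2: OUT[B2] = IN[B0] ⊔ IN[B3] = {d, e, f}
Applying B2's transfer function to that OUT value gives IN[B2] (row B2 above).

Answer: {c, d, e, f}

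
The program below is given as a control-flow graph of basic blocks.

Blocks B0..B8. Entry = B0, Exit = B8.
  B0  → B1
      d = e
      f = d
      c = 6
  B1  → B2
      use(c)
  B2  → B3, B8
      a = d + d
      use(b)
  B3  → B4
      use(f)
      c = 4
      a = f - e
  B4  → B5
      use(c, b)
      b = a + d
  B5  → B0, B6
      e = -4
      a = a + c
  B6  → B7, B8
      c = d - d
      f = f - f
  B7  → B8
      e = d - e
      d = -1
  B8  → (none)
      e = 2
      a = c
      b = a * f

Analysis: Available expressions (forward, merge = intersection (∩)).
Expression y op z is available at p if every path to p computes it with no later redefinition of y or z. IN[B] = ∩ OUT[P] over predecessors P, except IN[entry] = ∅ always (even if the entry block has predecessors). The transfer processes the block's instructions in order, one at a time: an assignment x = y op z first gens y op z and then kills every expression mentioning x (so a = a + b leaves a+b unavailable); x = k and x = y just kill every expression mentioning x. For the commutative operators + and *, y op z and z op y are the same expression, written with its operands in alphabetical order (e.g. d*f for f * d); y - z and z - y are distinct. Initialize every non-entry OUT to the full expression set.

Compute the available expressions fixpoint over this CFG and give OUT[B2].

Per-block solution:
  B0:  IN={}  OUT={}
  B1:  IN={}  OUT={}
  B2:  IN={}  OUT={d+d}
  B3:  IN={d+d}  OUT={d+d, f-e}
  B4:  IN={d+d, f-e}  OUT={a+d, d+d, f-e}
  B5:  IN={a+d, d+d, f-e}  OUT={d+d}
  B6:  IN={d+d}  OUT={d+d, d-d}
  B7:  IN={d+d, d-d}  OUT={}
  B8:  IN={}  OUT={a*f}

Merge at B2: IN[B2] = OUT[B1] = {}
Applying B2's transfer function to that IN value gives OUT[B2] (row B2 above).

Answer: {d+d}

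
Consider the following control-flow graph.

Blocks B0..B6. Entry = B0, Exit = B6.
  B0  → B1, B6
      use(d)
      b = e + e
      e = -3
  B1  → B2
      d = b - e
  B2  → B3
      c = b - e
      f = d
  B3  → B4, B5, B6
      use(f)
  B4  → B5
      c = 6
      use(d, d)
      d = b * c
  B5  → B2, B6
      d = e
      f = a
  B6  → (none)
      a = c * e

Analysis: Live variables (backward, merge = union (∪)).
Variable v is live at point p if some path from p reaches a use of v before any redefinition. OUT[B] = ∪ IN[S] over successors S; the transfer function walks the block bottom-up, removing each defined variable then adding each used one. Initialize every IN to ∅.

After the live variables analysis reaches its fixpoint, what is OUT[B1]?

Fixpoint table:
  B0: | IN={a, c, d, e} | OUT={a, b, c, e}
  B1: | IN={a, b, e} | OUT={a, b, d, e}
  B2: | IN={a, b, d, e} | OUT={a, b, c, d, e, f}
  B3: | IN={a, b, c, d, e, f} | OUT={a, b, c, d, e}
  B4: | IN={a, b, d, e} | OUT={a, b, c, e}
  B5: | IN={a, b, c, e} | OUT={a, b, c, d, e}
  B6: | IN={c, e} | OUT={}

Merge at B1: OUT[B1] = IN[B2] = {a, b, d, e}

Answer: {a, b, d, e}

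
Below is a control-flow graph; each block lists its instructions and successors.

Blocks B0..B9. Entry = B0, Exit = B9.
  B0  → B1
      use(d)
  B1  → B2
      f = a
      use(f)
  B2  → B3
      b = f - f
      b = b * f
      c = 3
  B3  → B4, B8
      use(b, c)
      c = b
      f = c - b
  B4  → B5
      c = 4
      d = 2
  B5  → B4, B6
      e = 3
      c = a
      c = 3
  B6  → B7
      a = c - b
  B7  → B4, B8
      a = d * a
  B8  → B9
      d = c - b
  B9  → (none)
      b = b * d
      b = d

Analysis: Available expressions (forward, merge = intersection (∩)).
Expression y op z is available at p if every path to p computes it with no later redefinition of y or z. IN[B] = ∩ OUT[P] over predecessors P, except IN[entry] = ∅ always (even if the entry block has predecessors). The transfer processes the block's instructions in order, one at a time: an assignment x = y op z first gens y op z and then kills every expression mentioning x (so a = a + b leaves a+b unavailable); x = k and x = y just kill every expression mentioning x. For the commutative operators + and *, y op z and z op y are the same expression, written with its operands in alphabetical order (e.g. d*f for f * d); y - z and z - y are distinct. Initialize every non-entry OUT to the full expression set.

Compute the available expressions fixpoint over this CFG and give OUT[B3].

Per-block solution:
  B0: | IN={} | OUT={}
  B1: | IN={} | OUT={}
  B2: | IN={} | OUT={f-f}
  B3: | IN={f-f} | OUT={c-b}
  B4: | IN={} | OUT={}
  B5: | IN={} | OUT={}
  B6: | IN={} | OUT={c-b}
  B7: | IN={c-b} | OUT={c-b}
  B8: | IN={c-b} | OUT={c-b}
  B9: | IN={c-b} | OUT={}

Merge at B3: IN[B3] = OUT[B2] = {f-f}
Applying B3's transfer function to that IN value gives OUT[B3] (row B3 above).

Answer: {c-b}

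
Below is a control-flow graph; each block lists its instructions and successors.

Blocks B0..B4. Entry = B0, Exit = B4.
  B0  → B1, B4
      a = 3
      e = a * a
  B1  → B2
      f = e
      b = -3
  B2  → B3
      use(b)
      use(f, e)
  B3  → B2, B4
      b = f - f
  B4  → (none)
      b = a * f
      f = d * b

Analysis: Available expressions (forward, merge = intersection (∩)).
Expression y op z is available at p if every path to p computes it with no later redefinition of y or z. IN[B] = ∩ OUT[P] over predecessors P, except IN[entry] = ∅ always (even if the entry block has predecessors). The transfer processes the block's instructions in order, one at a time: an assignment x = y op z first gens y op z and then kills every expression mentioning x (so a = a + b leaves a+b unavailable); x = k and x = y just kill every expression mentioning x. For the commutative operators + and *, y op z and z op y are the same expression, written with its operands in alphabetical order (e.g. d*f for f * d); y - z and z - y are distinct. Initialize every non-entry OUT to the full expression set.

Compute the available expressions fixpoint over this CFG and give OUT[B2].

Per-block solution:
  B0: | IN={} | OUT={a*a}
  B1: | IN={a*a} | OUT={a*a}
  B2: | IN={a*a} | OUT={a*a}
  B3: | IN={a*a} | OUT={a*a, f-f}
  B4: | IN={a*a} | OUT={a*a, b*d}

Merge at B2: IN[B2] = OUT[B1] ∩ OUT[B3] = {a*a}
Applying B2's transfer function to that IN value gives OUT[B2] (row B2 above).

Answer: {a*a}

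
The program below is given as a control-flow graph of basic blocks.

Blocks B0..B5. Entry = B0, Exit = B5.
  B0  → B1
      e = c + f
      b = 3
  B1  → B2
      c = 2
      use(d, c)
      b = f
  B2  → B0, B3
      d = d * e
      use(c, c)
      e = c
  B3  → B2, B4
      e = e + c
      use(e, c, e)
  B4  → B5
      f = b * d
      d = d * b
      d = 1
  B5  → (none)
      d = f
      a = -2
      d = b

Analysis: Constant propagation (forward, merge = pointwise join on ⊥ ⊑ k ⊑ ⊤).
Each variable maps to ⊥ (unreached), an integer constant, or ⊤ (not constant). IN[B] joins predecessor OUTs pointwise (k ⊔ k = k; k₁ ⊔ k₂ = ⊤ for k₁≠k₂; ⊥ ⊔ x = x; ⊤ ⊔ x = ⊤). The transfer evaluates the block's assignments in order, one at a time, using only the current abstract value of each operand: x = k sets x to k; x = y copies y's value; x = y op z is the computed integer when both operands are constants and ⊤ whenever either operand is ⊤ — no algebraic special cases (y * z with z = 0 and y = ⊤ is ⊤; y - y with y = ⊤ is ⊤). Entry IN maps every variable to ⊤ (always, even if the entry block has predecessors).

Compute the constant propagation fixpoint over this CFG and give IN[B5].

Per-block solution:
  B0:   IN=(all ⊤)   OUT={b:3; rest ⊤}
  B1:   IN={b:3; rest ⊤}   OUT={c:2; rest ⊤}
  B2:   IN={c:2; rest ⊤}   OUT={c:2, e:2; rest ⊤}
  B3:   IN={c:2, e:2; rest ⊤}   OUT={c:2, e:4; rest ⊤}
  B4:   IN={c:2, e:4; rest ⊤}   OUT={c:2, d:1, e:4; rest ⊤}
  B5:   IN={c:2, d:1, e:4; rest ⊤}   OUT={a:-2, c:2, e:4; rest ⊤}

Merge at B5: IN[B5] = OUT[B4] = {a: ⊤, b: ⊤, c: 2, d: 1, e: 4, f: ⊤}

Answer: {a: ⊤, b: ⊤, c: 2, d: 1, e: 4, f: ⊤}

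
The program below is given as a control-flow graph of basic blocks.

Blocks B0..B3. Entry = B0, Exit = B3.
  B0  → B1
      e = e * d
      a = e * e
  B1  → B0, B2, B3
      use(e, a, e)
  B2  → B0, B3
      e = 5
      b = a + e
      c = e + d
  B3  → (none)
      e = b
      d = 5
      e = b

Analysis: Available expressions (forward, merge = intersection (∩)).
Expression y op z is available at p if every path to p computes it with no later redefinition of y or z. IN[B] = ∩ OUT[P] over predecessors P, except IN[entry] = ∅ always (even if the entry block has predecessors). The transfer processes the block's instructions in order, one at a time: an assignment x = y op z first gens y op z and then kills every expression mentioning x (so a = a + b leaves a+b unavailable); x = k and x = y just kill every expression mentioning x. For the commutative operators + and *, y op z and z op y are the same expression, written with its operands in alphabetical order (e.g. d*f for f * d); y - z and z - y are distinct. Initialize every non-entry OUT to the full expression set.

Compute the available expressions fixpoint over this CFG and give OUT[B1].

Answer: {e*e}

Trace:
Converged values:
  B0: | IN={} | OUT={e*e}
  B1: | IN={e*e} | OUT={e*e}
  B2: | IN={e*e} | OUT={a+e, d+e}
  B3: | IN={} | OUT={}

Merge at B1: IN[B1] = OUT[B0] = {e*e}
Applying B1's transfer function to that IN value gives OUT[B1] (row B1 above).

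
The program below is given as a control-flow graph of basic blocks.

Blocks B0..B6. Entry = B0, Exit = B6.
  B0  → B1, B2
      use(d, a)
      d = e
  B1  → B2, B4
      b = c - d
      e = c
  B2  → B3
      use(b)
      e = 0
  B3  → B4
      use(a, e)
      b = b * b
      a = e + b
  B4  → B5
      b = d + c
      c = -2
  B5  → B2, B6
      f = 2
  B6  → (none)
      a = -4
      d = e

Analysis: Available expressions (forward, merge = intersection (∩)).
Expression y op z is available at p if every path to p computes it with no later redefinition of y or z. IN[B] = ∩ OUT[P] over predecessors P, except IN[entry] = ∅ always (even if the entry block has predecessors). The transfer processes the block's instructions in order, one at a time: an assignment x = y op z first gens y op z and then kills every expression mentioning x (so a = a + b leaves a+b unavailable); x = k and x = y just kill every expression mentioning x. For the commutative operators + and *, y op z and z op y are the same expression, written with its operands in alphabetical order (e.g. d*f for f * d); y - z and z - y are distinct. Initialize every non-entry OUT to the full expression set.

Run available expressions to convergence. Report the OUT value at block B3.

Answer: {b+e}

Trace:
Per-block solution:
  B0:   IN={}   OUT={}
  B1:   IN={}   OUT={c-d}
  B2:   IN={}   OUT={}
  B3:   IN={}   OUT={b+e}
  B4:   IN={}   OUT={}
  B5:   IN={}   OUT={}
  B6:   IN={}   OUT={}

Merge at B3: IN[B3] = OUT[B2] = {}
Applying B3's transfer function to that IN value gives OUT[B3] (row B3 above).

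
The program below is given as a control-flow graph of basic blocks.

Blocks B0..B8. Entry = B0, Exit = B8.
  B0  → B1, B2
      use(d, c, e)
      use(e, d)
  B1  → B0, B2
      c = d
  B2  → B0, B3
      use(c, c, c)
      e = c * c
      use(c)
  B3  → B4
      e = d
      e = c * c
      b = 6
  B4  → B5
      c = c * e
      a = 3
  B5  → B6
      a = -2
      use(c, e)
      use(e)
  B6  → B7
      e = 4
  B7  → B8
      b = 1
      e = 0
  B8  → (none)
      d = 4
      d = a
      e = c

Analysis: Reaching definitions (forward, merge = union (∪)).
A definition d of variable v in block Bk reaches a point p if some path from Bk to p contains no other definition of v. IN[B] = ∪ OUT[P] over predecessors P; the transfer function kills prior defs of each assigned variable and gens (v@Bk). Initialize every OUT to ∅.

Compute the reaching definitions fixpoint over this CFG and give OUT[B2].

Per-block solution:
  B0: | IN={c@B1, e@B2} | OUT={c@B1, e@B2}
  B1: | IN={c@B1, e@B2} | OUT={c@B1, e@B2}
  B2: | IN={c@B1, e@B2} | OUT={c@B1, e@B2}
  B3: | IN={c@B1, e@B2} | OUT={b@B3, c@B1, e@B3}
  B4: | IN={b@B3, c@B1, e@B3} | OUT={a@B4, b@B3, c@B4, e@B3}
  B5: | IN={a@B4, b@B3, c@B4, e@B3} | OUT={a@B5, b@B3, c@B4, e@B3}
  B6: | IN={a@B5, b@B3, c@B4, e@B3} | OUT={a@B5, b@B3, c@B4, e@B6}
  B7: | IN={a@B5, b@B3, c@B4, e@B6} | OUT={a@B5, b@B7, c@B4, e@B7}
  B8: | IN={a@B5, b@B7, c@B4, e@B7} | OUT={a@B5, b@B7, c@B4, d@B8, e@B8}

Merge at B2: IN[B2] = OUT[B0] ⊔ OUT[B1] = {c@B1, e@B2}
Applying B2's transfer function to that IN value gives OUT[B2] (row B2 above).

Answer: {c@B1, e@B2}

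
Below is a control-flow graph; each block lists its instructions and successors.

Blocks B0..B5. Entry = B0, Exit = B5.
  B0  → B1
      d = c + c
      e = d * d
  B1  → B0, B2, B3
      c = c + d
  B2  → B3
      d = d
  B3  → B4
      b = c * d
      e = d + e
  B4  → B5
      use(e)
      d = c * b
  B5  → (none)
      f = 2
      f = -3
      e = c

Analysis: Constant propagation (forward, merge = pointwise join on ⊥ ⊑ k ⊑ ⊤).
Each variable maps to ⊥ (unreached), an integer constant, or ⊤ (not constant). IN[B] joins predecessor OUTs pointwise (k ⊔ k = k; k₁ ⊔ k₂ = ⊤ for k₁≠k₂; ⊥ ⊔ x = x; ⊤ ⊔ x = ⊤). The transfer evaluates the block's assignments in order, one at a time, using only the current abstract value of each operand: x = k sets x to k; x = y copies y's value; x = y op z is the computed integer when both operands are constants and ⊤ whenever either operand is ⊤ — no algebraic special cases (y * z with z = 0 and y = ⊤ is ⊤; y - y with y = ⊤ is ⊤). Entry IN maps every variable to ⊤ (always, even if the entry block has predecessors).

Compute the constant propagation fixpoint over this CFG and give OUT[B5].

Converged values:
  B0:  IN=(all ⊤)  OUT=(all ⊤)
  B1:  IN=(all ⊤)  OUT=(all ⊤)
  B2:  IN=(all ⊤)  OUT=(all ⊤)
  B3:  IN=(all ⊤)  OUT=(all ⊤)
  B4:  IN=(all ⊤)  OUT=(all ⊤)
  B5:  IN=(all ⊤)  OUT={f:-3; rest ⊤}

Merge at B5: IN[B5] = OUT[B4] = {a: ⊤, b: ⊤, c: ⊤, d: ⊤, e: ⊤, f: ⊤}
Applying B5's transfer function to that IN value gives OUT[B5] (row B5 above).

Answer: {a: ⊤, b: ⊤, c: ⊤, d: ⊤, e: ⊤, f: -3}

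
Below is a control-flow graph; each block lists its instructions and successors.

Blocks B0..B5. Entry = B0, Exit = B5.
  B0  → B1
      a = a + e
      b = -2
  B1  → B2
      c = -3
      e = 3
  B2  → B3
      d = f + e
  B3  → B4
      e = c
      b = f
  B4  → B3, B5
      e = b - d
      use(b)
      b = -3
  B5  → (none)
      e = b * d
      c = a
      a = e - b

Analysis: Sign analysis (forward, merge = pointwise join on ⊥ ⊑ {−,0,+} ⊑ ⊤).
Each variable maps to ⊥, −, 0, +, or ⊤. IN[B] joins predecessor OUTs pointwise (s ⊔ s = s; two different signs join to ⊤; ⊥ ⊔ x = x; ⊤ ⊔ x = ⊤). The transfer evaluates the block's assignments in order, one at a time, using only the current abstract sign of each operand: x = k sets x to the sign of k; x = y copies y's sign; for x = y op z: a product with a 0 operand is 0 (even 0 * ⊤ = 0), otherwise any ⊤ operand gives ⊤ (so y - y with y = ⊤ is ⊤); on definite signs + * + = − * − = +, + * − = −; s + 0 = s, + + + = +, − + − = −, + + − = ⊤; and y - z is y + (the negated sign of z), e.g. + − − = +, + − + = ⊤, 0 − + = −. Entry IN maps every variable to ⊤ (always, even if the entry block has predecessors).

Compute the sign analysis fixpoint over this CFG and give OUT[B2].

Per-block solution:
  B0:  IN=(all ⊤)  OUT={b:-; rest ⊤}
  B1:  IN={b:-; rest ⊤}  OUT={b:-, c:-, e:+; rest ⊤}
  B2:  IN={b:-, c:-, e:+; rest ⊤}  OUT={b:-, c:-, e:+; rest ⊤}
  B3:  IN={b:-, c:-; rest ⊤}  OUT={c:-, e:-; rest ⊤}
  B4:  IN={c:-, e:-; rest ⊤}  OUT={b:-, c:-; rest ⊤}
  B5:  IN={b:-, c:-; rest ⊤}  OUT={b:-; rest ⊤}

Merge at B2: IN[B2] = OUT[B1] = {a: ⊤, b: -, c: -, d: ⊤, e: +, f: ⊤}
Applying B2's transfer function to that IN value gives OUT[B2] (row B2 above).

Answer: {a: ⊤, b: -, c: -, d: ⊤, e: +, f: ⊤}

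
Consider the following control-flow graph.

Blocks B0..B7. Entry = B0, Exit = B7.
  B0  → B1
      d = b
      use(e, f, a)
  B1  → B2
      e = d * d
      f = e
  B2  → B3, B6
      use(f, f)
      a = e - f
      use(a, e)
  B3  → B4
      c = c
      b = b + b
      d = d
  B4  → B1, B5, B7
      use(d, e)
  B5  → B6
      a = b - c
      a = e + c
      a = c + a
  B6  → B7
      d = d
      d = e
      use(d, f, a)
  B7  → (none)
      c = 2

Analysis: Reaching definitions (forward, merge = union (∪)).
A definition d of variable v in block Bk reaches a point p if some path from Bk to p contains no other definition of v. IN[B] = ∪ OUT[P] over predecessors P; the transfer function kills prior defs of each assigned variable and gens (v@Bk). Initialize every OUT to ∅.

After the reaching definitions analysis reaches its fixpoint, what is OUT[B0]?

Fixpoint table:
  B0: | IN={} | OUT={d@B0}
  B1: | IN={a@B2, b@B3, c@B3, d@B0, d@B3, e@B1, f@B1} | OUT={a@B2, b@B3, c@B3, d@B0, d@B3, e@B1, f@B1}
  B2: | IN={a@B2, b@B3, c@B3, d@B0, d@B3, e@B1, f@B1} | OUT={a@B2, b@B3, c@B3, d@B0, d@B3, e@B1, f@B1}
  B3: | IN={a@B2, b@B3, c@B3, d@B0, d@B3, e@B1, f@B1} | OUT={a@B2, b@B3, c@B3, d@B3, e@B1, f@B1}
  B4: | IN={a@B2, b@B3, c@B3, d@B3, e@B1, f@B1} | OUT={a@B2, b@B3, c@B3, d@B3, e@B1, f@B1}
  B5: | IN={a@B2, b@B3, c@B3, d@B3, e@B1, f@B1} | OUT={a@B5, b@B3, c@B3, d@B3, e@B1, f@B1}
  B6: | IN={a@B2, a@B5, b@B3, c@B3, d@B0, d@B3, e@B1, f@B1} | OUT={a@B2, a@B5, b@B3, c@B3, d@B6, e@B1, f@B1}
  B7: | IN={a@B2, a@B5, b@B3, c@B3, d@B3, d@B6, e@B1, f@B1} | OUT={a@B2, a@B5, b@B3, c@B7, d@B3, d@B6, e@B1, f@B1}

B0 is the boundary node: IN[B0] = {}
Applying B0's transfer function to that IN value gives OUT[B0] (row B0 above).

Answer: {d@B0}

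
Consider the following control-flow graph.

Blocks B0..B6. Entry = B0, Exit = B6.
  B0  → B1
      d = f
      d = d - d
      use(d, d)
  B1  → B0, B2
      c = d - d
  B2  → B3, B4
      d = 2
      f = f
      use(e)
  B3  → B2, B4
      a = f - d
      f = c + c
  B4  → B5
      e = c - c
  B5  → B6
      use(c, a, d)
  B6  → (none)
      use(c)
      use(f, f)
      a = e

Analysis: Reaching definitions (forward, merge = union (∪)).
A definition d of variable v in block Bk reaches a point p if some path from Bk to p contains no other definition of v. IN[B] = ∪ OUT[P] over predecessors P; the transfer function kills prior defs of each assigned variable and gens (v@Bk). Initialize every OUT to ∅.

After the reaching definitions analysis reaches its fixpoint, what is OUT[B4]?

Answer: {a@B3, c@B1, d@B2, e@B4, f@B2, f@B3}

Derivation:
Fixpoint table:
  B0:  IN={c@B1, d@B0}  OUT={c@B1, d@B0}
  B1:  IN={c@B1, d@B0}  OUT={c@B1, d@B0}
  B2:  IN={a@B3, c@B1, d@B0, d@B2, f@B3}  OUT={a@B3, c@B1, d@B2, f@B2}
  B3:  IN={a@B3, c@B1, d@B2, f@B2}  OUT={a@B3, c@B1, d@B2, f@B3}
  B4:  IN={a@B3, c@B1, d@B2, f@B2, f@B3}  OUT={a@B3, c@B1, d@B2, e@B4, f@B2, f@B3}
  B5:  IN={a@B3, c@B1, d@B2, e@B4, f@B2, f@B3}  OUT={a@B3, c@B1, d@B2, e@B4, f@B2, f@B3}
  B6:  IN={a@B3, c@B1, d@B2, e@B4, f@B2, f@B3}  OUT={a@B6, c@B1, d@B2, e@B4, f@B2, f@B3}

Merge at B4: IN[B4] = OUT[B2] ⊔ OUT[B3] = {a@B3, c@B1, d@B2, f@B2, f@B3}
Applying B4's transfer function to that IN value gives OUT[B4] (row B4 above).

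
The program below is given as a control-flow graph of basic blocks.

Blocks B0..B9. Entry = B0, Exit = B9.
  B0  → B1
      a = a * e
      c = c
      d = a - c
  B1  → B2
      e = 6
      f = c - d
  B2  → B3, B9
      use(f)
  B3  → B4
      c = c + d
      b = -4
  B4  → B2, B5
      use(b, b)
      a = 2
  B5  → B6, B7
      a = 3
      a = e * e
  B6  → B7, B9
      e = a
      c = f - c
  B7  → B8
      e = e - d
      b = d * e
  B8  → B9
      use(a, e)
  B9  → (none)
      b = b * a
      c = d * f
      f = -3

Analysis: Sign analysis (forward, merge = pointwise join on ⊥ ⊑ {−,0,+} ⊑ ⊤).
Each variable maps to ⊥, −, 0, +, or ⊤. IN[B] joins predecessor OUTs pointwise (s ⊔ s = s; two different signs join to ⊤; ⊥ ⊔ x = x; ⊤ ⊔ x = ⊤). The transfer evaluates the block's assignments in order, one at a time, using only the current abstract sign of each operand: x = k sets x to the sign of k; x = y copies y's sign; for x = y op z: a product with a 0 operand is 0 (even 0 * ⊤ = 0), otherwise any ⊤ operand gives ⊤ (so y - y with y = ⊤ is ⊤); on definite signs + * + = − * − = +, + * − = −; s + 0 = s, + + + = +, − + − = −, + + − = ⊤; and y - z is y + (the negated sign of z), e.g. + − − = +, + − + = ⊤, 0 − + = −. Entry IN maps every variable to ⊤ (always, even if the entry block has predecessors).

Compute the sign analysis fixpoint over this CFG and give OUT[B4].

Answer: {a: +, b: -, c: ⊤, d: ⊤, e: +, f: ⊤}

Working:
Fixpoint table:
  B0:   IN=(all ⊤)   OUT=(all ⊤)
  B1:   IN=(all ⊤)   OUT={e:+; rest ⊤}
  B2:   IN={e:+; rest ⊤}   OUT={e:+; rest ⊤}
  B3:   IN={e:+; rest ⊤}   OUT={b:-, e:+; rest ⊤}
  B4:   IN={b:-, e:+; rest ⊤}   OUT={a:+, b:-, e:+; rest ⊤}
  B5:   IN={a:+, b:-, e:+; rest ⊤}   OUT={a:+, b:-, e:+; rest ⊤}
  B6:   IN={a:+, b:-, e:+; rest ⊤}   OUT={a:+, b:-, e:+; rest ⊤}
  B7:   IN={a:+, b:-, e:+; rest ⊤}   OUT={a:+; rest ⊤}
  B8:   IN={a:+; rest ⊤}   OUT={a:+; rest ⊤}
  B9:   IN=(all ⊤)   OUT={f:-; rest ⊤}

Merge at B4: IN[B4] = OUT[B3] = {a: ⊤, b: -, c: ⊤, d: ⊤, e: +, f: ⊤}
Applying B4's transfer function to that IN value gives OUT[B4] (row B4 above).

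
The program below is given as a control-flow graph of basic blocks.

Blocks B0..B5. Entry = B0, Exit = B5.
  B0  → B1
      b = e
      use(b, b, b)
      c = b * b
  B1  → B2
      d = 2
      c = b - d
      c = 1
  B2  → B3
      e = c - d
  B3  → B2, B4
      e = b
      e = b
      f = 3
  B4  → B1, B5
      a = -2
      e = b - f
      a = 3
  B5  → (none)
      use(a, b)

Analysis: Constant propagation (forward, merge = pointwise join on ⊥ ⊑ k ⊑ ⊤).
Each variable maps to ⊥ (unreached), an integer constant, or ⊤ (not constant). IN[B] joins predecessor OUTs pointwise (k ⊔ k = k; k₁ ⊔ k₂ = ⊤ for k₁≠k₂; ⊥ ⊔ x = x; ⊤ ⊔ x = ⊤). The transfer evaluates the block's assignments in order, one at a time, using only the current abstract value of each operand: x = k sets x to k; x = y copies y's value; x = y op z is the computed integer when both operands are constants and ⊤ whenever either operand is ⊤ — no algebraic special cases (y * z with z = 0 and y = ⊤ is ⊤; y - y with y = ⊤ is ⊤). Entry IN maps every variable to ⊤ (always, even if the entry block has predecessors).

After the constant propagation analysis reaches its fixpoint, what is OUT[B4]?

Answer: {a: 3, b: ⊤, c: 1, d: 2, e: ⊤, f: 3}

Derivation:
Converged values:
  B0:   IN=(all ⊤)   OUT=(all ⊤)
  B1:   IN=(all ⊤)   OUT={c:1, d:2; rest ⊤}
  B2:   IN={c:1, d:2; rest ⊤}   OUT={c:1, d:2, e:-1; rest ⊤}
  B3:   IN={c:1, d:2, e:-1; rest ⊤}   OUT={c:1, d:2, f:3; rest ⊤}
  B4:   IN={c:1, d:2, f:3; rest ⊤}   OUT={a:3, c:1, d:2, f:3; rest ⊤}
  B5:   IN={a:3, c:1, d:2, f:3; rest ⊤}   OUT={a:3, c:1, d:2, f:3; rest ⊤}

Merge at B4: IN[B4] = OUT[B3] = {a: ⊤, b: ⊤, c: 1, d: 2, e: ⊤, f: 3}
Applying B4's transfer function to that IN value gives OUT[B4] (row B4 above).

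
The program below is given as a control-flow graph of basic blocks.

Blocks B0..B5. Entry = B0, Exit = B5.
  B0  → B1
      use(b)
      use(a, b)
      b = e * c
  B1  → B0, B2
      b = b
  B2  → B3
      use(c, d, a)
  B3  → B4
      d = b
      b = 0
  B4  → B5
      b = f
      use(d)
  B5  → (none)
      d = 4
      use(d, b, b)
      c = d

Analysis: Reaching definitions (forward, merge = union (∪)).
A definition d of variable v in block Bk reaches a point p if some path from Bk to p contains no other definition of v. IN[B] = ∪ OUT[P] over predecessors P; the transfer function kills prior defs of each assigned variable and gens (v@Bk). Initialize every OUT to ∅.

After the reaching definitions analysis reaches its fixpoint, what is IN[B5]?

Answer: {b@B4, d@B3}

Derivation:
Per-block solution:
  B0: | IN={b@B1} | OUT={b@B0}
  B1: | IN={b@B0} | OUT={b@B1}
  B2: | IN={b@B1} | OUT={b@B1}
  B3: | IN={b@B1} | OUT={b@B3, d@B3}
  B4: | IN={b@B3, d@B3} | OUT={b@B4, d@B3}
  B5: | IN={b@B4, d@B3} | OUT={b@B4, c@B5, d@B5}

Merge at B5: IN[B5] = OUT[B4] = {b@B4, d@B3}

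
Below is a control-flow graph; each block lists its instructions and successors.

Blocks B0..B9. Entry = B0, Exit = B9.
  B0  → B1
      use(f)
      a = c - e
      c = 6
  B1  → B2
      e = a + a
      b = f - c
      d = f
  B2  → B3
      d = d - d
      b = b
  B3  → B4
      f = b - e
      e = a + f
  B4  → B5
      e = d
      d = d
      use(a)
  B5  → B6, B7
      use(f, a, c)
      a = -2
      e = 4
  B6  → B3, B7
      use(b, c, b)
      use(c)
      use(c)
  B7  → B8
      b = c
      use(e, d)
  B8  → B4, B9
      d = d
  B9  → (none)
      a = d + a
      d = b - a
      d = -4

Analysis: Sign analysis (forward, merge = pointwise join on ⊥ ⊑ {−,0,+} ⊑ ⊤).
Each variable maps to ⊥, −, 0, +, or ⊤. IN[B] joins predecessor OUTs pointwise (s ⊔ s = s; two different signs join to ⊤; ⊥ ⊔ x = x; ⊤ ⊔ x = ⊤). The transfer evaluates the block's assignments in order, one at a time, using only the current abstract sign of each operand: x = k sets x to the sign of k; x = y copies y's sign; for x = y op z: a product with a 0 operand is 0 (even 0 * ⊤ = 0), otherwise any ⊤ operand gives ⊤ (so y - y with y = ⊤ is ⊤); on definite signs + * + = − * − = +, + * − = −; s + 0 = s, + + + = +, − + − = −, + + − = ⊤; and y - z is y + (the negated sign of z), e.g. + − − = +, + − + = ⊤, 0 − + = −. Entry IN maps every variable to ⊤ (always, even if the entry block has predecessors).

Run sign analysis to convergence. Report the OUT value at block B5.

Answer: {a: -, b: ⊤, c: +, d: ⊤, e: +, f: ⊤}

Trace:
Converged values:
  B0:  IN=(all ⊤)  OUT={c:+; rest ⊤}
  B1:  IN={c:+; rest ⊤}  OUT={c:+; rest ⊤}
  B2:  IN={c:+; rest ⊤}  OUT={c:+; rest ⊤}
  B3:  IN={c:+; rest ⊤}  OUT={c:+; rest ⊤}
  B4:  IN={c:+; rest ⊤}  OUT={c:+; rest ⊤}
  B5:  IN={c:+; rest ⊤}  OUT={a:-, c:+, e:+; rest ⊤}
  B6:  IN={a:-, c:+, e:+; rest ⊤}  OUT={a:-, c:+, e:+; rest ⊤}
  B7:  IN={a:-, c:+, e:+; rest ⊤}  OUT={a:-, b:+, c:+, e:+; rest ⊤}
  B8:  IN={a:-, b:+, c:+, e:+; rest ⊤}  OUT={a:-, b:+, c:+, e:+; rest ⊤}
  B9:  IN={a:-, b:+, c:+, e:+; rest ⊤}  OUT={b:+, c:+, d:-, e:+; rest ⊤}

Merge at B5: IN[B5] = OUT[B4] = {a: ⊤, b: ⊤, c: +, d: ⊤, e: ⊤, f: ⊤}
Applying B5's transfer function to that IN value gives OUT[B5] (row B5 above).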